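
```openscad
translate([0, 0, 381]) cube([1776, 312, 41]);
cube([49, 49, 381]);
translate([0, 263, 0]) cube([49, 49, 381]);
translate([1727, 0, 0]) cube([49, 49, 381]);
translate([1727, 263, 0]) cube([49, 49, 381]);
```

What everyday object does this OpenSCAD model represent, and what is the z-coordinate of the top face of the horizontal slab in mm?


A bench. The seat-top height is 422 mm.

A long slab on four corner posts — a bench. The slab sits at z = 381 with thickness 41, so the top is 381 + 41 = 422 mm.


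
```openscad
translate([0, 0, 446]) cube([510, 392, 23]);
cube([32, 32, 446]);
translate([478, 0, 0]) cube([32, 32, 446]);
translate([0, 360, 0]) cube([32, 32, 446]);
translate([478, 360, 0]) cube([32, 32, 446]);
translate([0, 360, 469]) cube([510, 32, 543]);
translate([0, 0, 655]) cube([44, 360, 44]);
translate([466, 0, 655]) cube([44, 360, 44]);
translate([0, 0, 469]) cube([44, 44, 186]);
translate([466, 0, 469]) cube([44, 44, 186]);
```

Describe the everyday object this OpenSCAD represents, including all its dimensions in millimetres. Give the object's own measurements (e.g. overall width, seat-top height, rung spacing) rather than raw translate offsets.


A chair. The seat is a 510×392×23 mm slab with its top at z = 469 mm, on four 32×32 mm corner legs (flush with the seat edges, standing on z = 0). A flat backrest 32 mm thick, 543 mm tall, spans the full seat width and rises from the seat top along its +y edge, rear face flush with the rear of the seat. Two armrests of 44×44 mm section run along each side from the seat's front edge to the front of the backrest, top faces 230 mm above the seat top and outer faces flush with the seat's x-edges; a 44×44 mm post under the front of each armrest stands on the seat at the front corner.


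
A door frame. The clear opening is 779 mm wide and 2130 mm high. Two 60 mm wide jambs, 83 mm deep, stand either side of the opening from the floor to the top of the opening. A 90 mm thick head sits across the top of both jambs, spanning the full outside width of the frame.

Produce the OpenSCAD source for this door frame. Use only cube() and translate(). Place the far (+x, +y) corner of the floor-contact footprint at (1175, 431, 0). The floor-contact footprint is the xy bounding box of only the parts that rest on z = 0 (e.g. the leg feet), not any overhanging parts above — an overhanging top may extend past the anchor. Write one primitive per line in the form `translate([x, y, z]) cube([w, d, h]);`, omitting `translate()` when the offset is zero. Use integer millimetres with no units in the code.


translate([276, 348, 0]) cube([60, 83, 2130]);
translate([1115, 348, 0]) cube([60, 83, 2130]);
translate([276, 348, 2130]) cube([899, 83, 90]);


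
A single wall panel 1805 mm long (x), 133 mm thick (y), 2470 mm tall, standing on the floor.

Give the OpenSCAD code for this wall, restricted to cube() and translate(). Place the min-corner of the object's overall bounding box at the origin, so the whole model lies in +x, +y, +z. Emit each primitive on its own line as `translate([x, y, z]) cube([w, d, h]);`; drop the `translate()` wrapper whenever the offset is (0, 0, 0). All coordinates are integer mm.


cube([1805, 133, 2470]);


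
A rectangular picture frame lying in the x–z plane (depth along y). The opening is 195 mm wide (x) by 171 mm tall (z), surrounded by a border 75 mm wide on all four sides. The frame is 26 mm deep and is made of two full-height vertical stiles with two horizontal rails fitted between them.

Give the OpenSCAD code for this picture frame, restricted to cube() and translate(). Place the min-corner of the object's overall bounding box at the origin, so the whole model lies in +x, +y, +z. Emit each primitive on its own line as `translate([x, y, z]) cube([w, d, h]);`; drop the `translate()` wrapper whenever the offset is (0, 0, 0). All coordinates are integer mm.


cube([75, 26, 321]);
translate([270, 0, 0]) cube([75, 26, 321]);
translate([75, 0, 0]) cube([195, 26, 75]);
translate([75, 0, 246]) cube([195, 26, 75]);


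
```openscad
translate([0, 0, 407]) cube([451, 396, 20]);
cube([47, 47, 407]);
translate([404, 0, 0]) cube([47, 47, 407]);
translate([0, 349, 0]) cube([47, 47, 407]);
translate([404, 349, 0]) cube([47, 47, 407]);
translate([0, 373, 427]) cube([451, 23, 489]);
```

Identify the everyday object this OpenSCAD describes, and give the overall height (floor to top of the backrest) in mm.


A chair. The overall height is 916 mm.

A slab on four corner posts with a tall panel at the back — a chair. The seat slab sits at z = 407 with thickness 20, and the 489 mm backrest starts at the seat top, so the overall height is 407 + 20 + 489 = 916 mm.


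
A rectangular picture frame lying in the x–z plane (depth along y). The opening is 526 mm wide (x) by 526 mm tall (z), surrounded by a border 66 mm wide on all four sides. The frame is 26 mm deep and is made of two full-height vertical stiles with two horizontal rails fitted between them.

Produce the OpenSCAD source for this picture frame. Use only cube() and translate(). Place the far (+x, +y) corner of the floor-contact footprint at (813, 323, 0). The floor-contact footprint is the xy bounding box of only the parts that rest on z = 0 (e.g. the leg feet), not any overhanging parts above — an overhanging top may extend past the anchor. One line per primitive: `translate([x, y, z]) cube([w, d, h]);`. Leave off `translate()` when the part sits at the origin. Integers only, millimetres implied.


translate([155, 297, 0]) cube([66, 26, 658]);
translate([747, 297, 0]) cube([66, 26, 658]);
translate([221, 297, 0]) cube([526, 26, 66]);
translate([221, 297, 592]) cube([526, 26, 66]);


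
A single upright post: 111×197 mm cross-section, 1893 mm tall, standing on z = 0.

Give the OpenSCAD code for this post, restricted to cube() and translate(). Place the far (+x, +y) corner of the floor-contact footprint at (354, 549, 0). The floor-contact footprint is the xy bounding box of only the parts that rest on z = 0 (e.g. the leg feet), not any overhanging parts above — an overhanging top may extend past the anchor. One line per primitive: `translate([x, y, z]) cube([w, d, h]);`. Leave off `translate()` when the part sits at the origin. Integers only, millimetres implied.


translate([243, 352, 0]) cube([111, 197, 1893]);


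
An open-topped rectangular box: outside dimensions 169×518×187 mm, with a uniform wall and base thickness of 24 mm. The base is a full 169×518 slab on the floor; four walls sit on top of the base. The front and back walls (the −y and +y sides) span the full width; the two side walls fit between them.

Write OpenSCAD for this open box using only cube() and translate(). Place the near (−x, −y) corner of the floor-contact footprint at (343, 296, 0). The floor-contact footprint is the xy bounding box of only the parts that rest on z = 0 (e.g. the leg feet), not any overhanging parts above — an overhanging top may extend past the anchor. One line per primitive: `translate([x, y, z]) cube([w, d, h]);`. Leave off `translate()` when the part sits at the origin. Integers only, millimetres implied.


translate([343, 296, 0]) cube([169, 518, 24]);
translate([343, 296, 24]) cube([169, 24, 163]);
translate([343, 790, 24]) cube([169, 24, 163]);
translate([343, 320, 24]) cube([24, 470, 163]);
translate([488, 320, 24]) cube([24, 470, 163]);


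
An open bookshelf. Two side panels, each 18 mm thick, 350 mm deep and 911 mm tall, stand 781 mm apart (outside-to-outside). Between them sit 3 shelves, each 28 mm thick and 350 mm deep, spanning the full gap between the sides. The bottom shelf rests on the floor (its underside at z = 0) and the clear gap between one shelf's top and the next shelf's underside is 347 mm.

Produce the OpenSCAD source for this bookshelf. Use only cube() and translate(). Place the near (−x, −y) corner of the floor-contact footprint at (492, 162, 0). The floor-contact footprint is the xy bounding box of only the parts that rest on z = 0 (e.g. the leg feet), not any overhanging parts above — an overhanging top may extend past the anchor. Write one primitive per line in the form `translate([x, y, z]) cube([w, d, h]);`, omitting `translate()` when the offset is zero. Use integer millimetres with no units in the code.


translate([492, 162, 0]) cube([18, 350, 911]);
translate([1255, 162, 0]) cube([18, 350, 911]);
translate([510, 162, 0]) cube([745, 350, 28]);
translate([510, 162, 375]) cube([745, 350, 28]);
translate([510, 162, 750]) cube([745, 350, 28]);


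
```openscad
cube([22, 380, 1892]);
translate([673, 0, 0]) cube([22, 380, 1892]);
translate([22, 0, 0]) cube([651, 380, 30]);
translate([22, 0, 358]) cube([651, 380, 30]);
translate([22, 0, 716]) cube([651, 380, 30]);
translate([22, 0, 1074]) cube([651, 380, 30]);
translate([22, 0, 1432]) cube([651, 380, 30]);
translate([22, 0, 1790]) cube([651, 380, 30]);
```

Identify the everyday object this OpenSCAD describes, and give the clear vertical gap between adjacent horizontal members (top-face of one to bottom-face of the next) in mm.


A bookshelf. The clear shelf gap is 328 mm.

Two tall side panels with 6 horizontal boards between them — a bookshelf. The first two shelf undersides are at z = 0 and z = 358; with shelf thickness 30, the clear gap is 358 − 0 − 30 = 328 mm.


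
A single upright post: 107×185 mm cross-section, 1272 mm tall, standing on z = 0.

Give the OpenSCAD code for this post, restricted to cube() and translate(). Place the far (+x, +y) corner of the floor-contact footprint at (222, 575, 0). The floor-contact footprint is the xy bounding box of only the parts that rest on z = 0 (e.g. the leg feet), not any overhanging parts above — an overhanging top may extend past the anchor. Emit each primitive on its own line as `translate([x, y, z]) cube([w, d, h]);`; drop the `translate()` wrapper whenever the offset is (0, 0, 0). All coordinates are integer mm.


translate([115, 390, 0]) cube([107, 185, 1272]);


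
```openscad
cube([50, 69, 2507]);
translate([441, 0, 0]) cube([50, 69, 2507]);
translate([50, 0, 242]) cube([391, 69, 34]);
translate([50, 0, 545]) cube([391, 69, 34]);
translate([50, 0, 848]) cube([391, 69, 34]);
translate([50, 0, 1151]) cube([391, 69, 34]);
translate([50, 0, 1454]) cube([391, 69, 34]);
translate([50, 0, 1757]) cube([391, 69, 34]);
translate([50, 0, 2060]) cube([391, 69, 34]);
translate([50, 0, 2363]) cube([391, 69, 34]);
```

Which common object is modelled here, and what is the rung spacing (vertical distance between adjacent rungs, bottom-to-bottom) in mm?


A ladder. The rung spacing is 303 mm.

Two tall 50×69 posts with 8 short bars between them — a ladder. Adjacent rungs sit at z = 242 and z = 545, so the spacing is 545 − 242 = 303 mm.


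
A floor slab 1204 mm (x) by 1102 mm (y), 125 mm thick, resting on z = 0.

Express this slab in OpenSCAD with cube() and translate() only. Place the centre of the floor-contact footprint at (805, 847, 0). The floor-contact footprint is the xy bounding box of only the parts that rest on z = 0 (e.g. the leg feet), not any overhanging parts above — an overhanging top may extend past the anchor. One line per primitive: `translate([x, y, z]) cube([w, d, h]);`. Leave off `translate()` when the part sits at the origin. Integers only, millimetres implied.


translate([203, 296, 0]) cube([1204, 1102, 125]);


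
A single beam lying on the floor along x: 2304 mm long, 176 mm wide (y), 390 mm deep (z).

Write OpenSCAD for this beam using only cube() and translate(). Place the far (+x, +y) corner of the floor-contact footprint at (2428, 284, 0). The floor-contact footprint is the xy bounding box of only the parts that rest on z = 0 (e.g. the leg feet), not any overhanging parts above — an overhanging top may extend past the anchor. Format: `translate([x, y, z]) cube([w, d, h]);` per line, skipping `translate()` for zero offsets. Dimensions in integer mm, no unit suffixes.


translate([124, 108, 0]) cube([2304, 176, 390]);


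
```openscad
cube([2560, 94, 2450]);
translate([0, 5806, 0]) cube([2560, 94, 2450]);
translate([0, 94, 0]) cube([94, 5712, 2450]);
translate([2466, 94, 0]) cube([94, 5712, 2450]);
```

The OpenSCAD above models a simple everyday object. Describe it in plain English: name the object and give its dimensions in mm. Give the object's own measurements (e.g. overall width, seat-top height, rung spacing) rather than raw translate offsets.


The wall frame of a small rectangular building: four walls, each 2450 mm tall and 94 mm thick, enclosing a footprint 2560 mm (x) by 5900 mm (y) outside-to-outside, with no floor or roof. The front and back walls (the −y and +y sides) span the full width; the two side walls fit between them.


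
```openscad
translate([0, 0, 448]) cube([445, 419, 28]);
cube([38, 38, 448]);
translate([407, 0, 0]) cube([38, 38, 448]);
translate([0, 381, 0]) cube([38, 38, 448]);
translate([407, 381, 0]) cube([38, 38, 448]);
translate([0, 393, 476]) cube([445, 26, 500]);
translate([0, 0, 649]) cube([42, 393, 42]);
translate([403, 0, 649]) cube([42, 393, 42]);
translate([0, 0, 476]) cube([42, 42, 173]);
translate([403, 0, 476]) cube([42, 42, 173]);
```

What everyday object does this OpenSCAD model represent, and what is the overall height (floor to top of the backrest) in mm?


A chair. The overall height is 976 mm.

A slab on four corner posts with a tall panel at the back — a chair. The seat slab sits at z = 448 with thickness 28, and the 500 mm backrest starts at the seat top, so the overall height is 448 + 28 + 500 = 976 mm.


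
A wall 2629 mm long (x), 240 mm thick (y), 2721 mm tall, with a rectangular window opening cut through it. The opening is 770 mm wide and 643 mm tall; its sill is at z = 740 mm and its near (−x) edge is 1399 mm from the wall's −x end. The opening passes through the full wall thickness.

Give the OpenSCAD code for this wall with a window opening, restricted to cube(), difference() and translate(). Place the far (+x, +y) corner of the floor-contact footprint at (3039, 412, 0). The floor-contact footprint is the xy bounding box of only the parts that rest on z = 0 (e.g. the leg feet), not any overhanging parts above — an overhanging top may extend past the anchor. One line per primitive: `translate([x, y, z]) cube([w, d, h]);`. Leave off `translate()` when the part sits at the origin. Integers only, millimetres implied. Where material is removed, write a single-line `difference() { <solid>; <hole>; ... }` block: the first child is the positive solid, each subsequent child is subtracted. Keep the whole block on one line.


difference() { translate([410, 172, 0]) cube([2629, 240, 2721]); translate([1809, 172, 740]) cube([770, 240, 643]); }


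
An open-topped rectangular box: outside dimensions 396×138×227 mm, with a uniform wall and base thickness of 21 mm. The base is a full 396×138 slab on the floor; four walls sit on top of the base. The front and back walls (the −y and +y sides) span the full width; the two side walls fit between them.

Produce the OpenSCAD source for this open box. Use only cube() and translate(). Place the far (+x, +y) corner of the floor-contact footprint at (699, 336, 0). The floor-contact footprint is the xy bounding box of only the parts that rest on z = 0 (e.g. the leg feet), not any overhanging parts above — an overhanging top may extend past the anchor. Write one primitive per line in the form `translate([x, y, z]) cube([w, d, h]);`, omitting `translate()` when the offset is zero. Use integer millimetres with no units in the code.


translate([303, 198, 0]) cube([396, 138, 21]);
translate([303, 198, 21]) cube([396, 21, 206]);
translate([303, 315, 21]) cube([396, 21, 206]);
translate([303, 219, 21]) cube([21, 96, 206]);
translate([678, 219, 21]) cube([21, 96, 206]);


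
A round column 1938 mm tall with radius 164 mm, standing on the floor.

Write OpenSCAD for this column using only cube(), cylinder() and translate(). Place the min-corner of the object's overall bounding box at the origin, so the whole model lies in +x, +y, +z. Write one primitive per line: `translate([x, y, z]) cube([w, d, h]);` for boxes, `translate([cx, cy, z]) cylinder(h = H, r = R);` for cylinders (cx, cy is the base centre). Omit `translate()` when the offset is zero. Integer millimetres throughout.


translate([164, 164, 0]) cylinder(h = 1938, r = 164);


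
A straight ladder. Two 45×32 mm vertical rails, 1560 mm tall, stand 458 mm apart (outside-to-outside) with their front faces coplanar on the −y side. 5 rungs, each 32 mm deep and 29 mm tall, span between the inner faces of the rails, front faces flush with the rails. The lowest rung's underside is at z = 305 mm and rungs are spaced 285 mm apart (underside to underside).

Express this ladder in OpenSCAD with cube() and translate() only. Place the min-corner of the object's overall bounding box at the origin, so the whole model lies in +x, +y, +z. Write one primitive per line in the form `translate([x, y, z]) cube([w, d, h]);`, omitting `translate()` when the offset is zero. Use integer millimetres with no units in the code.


cube([45, 32, 1560]);
translate([413, 0, 0]) cube([45, 32, 1560]);
translate([45, 0, 305]) cube([368, 32, 29]);
translate([45, 0, 590]) cube([368, 32, 29]);
translate([45, 0, 875]) cube([368, 32, 29]);
translate([45, 0, 1160]) cube([368, 32, 29]);
translate([45, 0, 1445]) cube([368, 32, 29]);


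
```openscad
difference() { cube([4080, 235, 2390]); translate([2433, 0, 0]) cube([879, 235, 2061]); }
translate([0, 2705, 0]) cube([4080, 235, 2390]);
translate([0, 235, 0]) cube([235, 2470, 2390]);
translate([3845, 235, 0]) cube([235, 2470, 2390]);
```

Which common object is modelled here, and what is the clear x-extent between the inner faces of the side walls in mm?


A single room. The interior width is 3610 mm.

Four walls enclosing a rectangle with a door in the front wall — a room. Outside width 4080 minus two 235 mm walls gives 3610 mm.


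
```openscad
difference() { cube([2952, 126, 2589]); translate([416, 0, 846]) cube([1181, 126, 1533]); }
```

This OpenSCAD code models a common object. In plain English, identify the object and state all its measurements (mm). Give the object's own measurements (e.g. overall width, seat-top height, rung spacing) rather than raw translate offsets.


A wall 2952 mm long (x), 126 mm thick (y), 2589 mm tall, with a rectangular window opening cut through it. The opening is 1181 mm wide and 1533 mm tall; its sill is at z = 846 mm and its near (−x) edge is 416 mm from the wall's −x end. The opening passes through the full wall thickness.


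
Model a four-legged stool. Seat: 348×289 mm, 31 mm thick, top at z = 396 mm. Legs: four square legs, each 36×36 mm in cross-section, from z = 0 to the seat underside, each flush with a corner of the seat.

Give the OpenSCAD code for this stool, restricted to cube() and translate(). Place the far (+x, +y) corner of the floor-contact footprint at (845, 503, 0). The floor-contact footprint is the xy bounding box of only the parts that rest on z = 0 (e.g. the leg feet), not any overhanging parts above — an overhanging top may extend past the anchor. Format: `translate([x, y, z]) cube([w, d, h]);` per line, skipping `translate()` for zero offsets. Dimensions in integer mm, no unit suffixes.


translate([497, 214, 365]) cube([348, 289, 31]);
translate([497, 214, 0]) cube([36, 36, 365]);
translate([809, 214, 0]) cube([36, 36, 365]);
translate([497, 467, 0]) cube([36, 36, 365]);
translate([809, 467, 0]) cube([36, 36, 365]);


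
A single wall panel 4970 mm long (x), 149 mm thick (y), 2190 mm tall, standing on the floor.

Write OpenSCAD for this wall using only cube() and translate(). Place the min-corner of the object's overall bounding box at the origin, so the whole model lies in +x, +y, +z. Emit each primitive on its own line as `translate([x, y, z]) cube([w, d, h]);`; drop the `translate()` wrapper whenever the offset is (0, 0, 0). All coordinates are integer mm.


cube([4970, 149, 2190]);


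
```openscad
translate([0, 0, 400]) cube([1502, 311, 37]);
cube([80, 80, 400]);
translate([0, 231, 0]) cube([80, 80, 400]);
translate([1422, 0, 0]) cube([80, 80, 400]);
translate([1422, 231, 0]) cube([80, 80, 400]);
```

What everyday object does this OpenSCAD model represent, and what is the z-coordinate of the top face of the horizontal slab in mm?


A bench. The seat-top height is 437 mm.

A long slab on four corner posts — a bench. The slab sits at z = 400 with thickness 37, so the top is 400 + 37 = 437 mm.


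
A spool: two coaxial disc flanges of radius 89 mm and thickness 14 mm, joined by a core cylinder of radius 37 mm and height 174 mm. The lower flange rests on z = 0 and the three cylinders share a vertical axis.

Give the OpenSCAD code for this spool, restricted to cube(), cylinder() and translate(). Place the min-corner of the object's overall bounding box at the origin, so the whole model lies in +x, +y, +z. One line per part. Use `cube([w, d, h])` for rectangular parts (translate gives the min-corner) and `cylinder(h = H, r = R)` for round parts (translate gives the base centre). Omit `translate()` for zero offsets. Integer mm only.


translate([89, 89, 0]) cylinder(h = 14, r = 89);
translate([89, 89, 14]) cylinder(h = 174, r = 37);
translate([89, 89, 188]) cylinder(h = 14, r = 89);


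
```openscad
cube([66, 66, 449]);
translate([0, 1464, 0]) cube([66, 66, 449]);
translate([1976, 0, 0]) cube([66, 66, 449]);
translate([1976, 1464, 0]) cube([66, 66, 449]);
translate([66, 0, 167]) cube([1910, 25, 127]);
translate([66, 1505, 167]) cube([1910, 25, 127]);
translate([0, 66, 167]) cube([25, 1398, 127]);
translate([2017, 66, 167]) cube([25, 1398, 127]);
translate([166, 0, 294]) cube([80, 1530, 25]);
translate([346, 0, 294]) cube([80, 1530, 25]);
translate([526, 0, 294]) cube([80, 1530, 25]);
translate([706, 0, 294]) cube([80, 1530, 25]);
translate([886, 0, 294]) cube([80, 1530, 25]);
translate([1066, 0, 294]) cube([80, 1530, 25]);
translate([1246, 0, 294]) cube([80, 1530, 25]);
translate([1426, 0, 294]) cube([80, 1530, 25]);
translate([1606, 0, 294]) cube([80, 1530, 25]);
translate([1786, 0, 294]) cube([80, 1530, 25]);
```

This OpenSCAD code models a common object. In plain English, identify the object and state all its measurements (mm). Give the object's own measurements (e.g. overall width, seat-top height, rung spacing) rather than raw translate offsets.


A bed frame 2042 mm long (x) by 1530 mm wide (y). Four 66×66 mm corner posts, 449 mm tall, at the corners of the footprint. Four rails of 25 mm thickness and 127 mm height run between adjacent posts with their undersides at z = 167 mm, their outer faces flush with the outside of the frame (the two x-running rails run between the posts' inner faces; the two y-running rails run between the posts' inner faces). 10 slats, each 80 mm wide (x) and 25 mm thick, lie across the top of the two x-running rails, running the full 1530 mm width of the frame in y; along x they sit between the end posts with a 100 mm gap after the −x posts and between neighbouring slats, leaving 110 mm before the +x posts.


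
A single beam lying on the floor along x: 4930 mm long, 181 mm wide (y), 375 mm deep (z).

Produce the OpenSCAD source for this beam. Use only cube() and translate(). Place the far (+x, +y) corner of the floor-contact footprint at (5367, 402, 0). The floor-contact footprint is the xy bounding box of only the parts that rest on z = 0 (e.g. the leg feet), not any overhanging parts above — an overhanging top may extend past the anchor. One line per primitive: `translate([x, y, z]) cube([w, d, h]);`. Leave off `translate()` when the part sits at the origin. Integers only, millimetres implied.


translate([437, 221, 0]) cube([4930, 181, 375]);


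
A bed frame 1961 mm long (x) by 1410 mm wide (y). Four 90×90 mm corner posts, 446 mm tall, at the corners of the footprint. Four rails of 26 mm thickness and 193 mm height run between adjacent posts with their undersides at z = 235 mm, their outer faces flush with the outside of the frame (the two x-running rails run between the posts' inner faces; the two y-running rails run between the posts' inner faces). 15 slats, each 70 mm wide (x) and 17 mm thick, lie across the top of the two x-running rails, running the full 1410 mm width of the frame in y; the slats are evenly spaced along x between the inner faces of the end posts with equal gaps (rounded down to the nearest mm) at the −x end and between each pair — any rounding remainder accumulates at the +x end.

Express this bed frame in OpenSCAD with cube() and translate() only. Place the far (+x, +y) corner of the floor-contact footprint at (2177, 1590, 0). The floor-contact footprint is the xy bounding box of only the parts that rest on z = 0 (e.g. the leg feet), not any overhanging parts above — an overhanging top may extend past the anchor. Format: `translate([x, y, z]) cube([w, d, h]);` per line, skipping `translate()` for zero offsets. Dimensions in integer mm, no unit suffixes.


translate([216, 180, 0]) cube([90, 90, 446]);
translate([216, 1500, 0]) cube([90, 90, 446]);
translate([2087, 180, 0]) cube([90, 90, 446]);
translate([2087, 1500, 0]) cube([90, 90, 446]);
translate([306, 180, 235]) cube([1781, 26, 193]);
translate([306, 1564, 235]) cube([1781, 26, 193]);
translate([216, 270, 235]) cube([26, 1230, 193]);
translate([2151, 270, 235]) cube([26, 1230, 193]);
translate([351, 180, 428]) cube([70, 1410, 17]);
translate([466, 180, 428]) cube([70, 1410, 17]);
translate([581, 180, 428]) cube([70, 1410, 17]);
translate([696, 180, 428]) cube([70, 1410, 17]);
translate([811, 180, 428]) cube([70, 1410, 17]);
translate([926, 180, 428]) cube([70, 1410, 17]);
translate([1041, 180, 428]) cube([70, 1410, 17]);
translate([1156, 180, 428]) cube([70, 1410, 17]);
translate([1271, 180, 428]) cube([70, 1410, 17]);
translate([1386, 180, 428]) cube([70, 1410, 17]);
translate([1501, 180, 428]) cube([70, 1410, 17]);
translate([1616, 180, 428]) cube([70, 1410, 17]);
translate([1731, 180, 428]) cube([70, 1410, 17]);
translate([1846, 180, 428]) cube([70, 1410, 17]);
translate([1961, 180, 428]) cube([70, 1410, 17]);


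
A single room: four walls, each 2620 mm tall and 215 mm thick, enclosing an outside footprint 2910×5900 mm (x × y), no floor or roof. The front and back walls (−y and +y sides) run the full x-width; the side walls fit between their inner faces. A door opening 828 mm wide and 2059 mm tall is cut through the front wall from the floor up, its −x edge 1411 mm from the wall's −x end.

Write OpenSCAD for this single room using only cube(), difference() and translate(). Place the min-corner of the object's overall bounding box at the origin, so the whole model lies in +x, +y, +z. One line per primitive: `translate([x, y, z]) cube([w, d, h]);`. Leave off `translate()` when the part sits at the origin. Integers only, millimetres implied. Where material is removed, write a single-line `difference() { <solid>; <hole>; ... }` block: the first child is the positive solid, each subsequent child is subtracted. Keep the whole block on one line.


difference() { cube([2910, 215, 2620]); translate([1411, 0, 0]) cube([828, 215, 2059]); }
translate([0, 5685, 0]) cube([2910, 215, 2620]);
translate([0, 215, 0]) cube([215, 5470, 2620]);
translate([2695, 215, 0]) cube([215, 5470, 2620]);


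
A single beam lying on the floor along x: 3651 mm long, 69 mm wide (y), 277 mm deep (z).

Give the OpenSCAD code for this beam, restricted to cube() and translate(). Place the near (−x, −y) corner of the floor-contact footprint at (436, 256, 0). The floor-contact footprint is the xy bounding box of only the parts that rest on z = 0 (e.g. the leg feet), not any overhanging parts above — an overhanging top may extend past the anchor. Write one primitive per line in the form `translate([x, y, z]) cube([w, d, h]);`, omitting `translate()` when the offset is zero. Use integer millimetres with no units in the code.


translate([436, 256, 0]) cube([3651, 69, 277]);


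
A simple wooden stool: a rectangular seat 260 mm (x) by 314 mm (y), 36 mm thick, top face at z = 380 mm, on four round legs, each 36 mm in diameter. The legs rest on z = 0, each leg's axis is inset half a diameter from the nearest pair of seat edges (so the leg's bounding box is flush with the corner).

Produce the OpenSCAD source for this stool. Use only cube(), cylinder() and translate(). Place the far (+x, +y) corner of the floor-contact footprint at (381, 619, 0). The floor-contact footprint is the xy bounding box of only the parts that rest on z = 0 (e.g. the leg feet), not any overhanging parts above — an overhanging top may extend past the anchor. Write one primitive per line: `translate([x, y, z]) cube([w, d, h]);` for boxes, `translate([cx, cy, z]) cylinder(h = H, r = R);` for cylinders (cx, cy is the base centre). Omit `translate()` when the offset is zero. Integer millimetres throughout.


translate([121, 305, 344]) cube([260, 314, 36]);
translate([139, 323, 0]) cylinder(h = 344, r = 18);
translate([363, 323, 0]) cylinder(h = 344, r = 18);
translate([139, 601, 0]) cylinder(h = 344, r = 18);
translate([363, 601, 0]) cylinder(h = 344, r = 18);


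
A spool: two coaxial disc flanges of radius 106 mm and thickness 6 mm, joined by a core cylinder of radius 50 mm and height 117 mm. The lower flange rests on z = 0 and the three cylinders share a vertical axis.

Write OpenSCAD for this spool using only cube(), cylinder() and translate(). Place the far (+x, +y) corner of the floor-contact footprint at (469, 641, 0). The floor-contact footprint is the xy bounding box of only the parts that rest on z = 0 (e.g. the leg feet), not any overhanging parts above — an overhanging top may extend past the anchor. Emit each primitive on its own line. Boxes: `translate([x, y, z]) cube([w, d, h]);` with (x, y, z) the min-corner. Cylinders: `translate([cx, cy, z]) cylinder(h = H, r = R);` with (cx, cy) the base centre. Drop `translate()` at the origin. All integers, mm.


translate([363, 535, 0]) cylinder(h = 6, r = 106);
translate([363, 535, 6]) cylinder(h = 117, r = 50);
translate([363, 535, 123]) cylinder(h = 6, r = 106);


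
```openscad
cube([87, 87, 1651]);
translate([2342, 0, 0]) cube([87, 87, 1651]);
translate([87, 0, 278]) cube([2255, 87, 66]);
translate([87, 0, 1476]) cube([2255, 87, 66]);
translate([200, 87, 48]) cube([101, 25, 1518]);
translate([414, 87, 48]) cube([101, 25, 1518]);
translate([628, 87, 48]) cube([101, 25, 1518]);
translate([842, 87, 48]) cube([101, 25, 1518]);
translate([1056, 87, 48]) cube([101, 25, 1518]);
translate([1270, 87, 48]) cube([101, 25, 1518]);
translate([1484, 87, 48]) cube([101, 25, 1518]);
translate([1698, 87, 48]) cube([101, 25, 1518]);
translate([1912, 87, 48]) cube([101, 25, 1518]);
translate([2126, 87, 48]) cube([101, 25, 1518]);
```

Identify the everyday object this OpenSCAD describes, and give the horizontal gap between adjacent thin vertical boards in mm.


A fence section. The picket gap is 113 mm.

Two posts, two rails, 10 pickets — a fence section. Span 2255 mm holds 10 pickets of 101 mm with 11 equal gaps: ⌊(2255 − 10·101) / 11⌋ = 113 mm.


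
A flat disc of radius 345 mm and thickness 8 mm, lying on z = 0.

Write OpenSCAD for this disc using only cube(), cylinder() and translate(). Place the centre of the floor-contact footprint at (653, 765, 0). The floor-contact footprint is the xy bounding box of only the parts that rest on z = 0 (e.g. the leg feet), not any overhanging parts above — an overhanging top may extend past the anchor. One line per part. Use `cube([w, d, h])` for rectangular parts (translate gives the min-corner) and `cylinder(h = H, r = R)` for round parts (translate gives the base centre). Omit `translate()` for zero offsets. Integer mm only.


translate([653, 765, 0]) cylinder(h = 8, r = 345);


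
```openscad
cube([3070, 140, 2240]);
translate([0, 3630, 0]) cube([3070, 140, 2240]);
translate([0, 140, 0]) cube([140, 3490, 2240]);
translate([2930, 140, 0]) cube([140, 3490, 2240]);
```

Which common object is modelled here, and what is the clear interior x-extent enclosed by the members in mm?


A house (or room) frame. The interior width is 2790 mm.

Four 2240 mm walls enclosing a rectangle with no floor or roof — a room or house frame. Outside width is 3070 mm and wall thickness is 140 mm, so the interior width is 3070 − 2 × 140 = 2790 mm.


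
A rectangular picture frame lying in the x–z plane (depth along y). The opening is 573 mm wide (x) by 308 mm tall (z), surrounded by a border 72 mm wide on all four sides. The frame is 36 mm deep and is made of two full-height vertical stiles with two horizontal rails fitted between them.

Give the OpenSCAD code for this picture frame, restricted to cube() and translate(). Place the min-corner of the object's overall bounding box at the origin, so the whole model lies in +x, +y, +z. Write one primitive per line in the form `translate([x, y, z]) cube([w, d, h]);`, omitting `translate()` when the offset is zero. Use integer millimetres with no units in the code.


cube([72, 36, 452]);
translate([645, 0, 0]) cube([72, 36, 452]);
translate([72, 0, 0]) cube([573, 36, 72]);
translate([72, 0, 380]) cube([573, 36, 72]);


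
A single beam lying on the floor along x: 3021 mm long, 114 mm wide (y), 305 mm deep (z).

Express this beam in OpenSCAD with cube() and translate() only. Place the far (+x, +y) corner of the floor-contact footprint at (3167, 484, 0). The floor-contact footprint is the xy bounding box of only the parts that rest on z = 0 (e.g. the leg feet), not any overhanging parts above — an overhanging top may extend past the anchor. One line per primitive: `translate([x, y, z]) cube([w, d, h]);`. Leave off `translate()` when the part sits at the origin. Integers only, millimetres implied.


translate([146, 370, 0]) cube([3021, 114, 305]);


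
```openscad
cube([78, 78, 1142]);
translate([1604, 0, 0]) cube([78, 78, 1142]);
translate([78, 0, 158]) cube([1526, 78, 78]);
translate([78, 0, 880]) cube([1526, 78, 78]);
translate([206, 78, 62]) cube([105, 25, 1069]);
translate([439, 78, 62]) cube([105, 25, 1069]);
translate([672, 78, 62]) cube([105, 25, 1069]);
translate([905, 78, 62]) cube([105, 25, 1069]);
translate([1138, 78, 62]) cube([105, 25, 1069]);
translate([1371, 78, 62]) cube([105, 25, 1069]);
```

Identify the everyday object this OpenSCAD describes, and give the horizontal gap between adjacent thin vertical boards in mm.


A fence section. The picket gap is 128 mm.

Two posts, two rails, 6 pickets — a fence section. Span 1526 mm holds 6 pickets of 105 mm with 7 equal gaps: ⌊(1526 − 6·105) / 7⌋ = 128 mm.


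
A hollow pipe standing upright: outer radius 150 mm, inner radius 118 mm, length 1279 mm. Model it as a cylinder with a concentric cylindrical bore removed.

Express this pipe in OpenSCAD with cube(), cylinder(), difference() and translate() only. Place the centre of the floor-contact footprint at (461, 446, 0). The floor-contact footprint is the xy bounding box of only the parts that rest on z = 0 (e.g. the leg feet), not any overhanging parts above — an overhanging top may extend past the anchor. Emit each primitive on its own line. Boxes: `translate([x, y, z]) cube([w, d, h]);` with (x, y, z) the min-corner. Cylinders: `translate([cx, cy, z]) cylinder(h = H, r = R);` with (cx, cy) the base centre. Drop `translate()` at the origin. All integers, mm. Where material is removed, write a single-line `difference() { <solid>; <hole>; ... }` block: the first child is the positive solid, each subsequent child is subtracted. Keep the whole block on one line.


difference() { translate([461, 446, 0]) cylinder(h = 1279, r = 150); translate([461, 446, 0]) cylinder(h = 1279, r = 118); }


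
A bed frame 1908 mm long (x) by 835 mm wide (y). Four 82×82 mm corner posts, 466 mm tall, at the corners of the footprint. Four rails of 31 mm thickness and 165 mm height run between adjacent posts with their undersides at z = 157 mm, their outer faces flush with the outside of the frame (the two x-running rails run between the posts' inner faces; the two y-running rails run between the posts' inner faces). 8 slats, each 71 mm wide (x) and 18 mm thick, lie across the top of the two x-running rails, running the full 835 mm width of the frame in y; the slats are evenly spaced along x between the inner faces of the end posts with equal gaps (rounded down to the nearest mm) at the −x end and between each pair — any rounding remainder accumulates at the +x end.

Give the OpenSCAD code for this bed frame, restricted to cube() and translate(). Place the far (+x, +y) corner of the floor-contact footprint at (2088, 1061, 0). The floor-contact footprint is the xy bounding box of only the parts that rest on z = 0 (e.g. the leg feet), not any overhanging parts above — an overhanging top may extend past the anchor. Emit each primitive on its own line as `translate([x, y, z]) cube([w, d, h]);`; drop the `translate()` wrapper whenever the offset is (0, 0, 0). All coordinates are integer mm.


translate([180, 226, 0]) cube([82, 82, 466]);
translate([180, 979, 0]) cube([82, 82, 466]);
translate([2006, 226, 0]) cube([82, 82, 466]);
translate([2006, 979, 0]) cube([82, 82, 466]);
translate([262, 226, 157]) cube([1744, 31, 165]);
translate([262, 1030, 157]) cube([1744, 31, 165]);
translate([180, 308, 157]) cube([31, 671, 165]);
translate([2057, 308, 157]) cube([31, 671, 165]);
translate([392, 226, 322]) cube([71, 835, 18]);
translate([593, 226, 322]) cube([71, 835, 18]);
translate([794, 226, 322]) cube([71, 835, 18]);
translate([995, 226, 322]) cube([71, 835, 18]);
translate([1196, 226, 322]) cube([71, 835, 18]);
translate([1397, 226, 322]) cube([71, 835, 18]);
translate([1598, 226, 322]) cube([71, 835, 18]);
translate([1799, 226, 322]) cube([71, 835, 18]);


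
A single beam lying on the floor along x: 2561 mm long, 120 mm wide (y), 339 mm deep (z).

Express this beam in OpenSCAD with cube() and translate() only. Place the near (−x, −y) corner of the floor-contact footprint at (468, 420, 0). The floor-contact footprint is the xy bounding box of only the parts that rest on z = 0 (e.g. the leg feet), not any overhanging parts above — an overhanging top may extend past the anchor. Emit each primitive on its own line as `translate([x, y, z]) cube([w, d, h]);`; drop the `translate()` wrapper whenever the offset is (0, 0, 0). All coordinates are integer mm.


translate([468, 420, 0]) cube([2561, 120, 339]);


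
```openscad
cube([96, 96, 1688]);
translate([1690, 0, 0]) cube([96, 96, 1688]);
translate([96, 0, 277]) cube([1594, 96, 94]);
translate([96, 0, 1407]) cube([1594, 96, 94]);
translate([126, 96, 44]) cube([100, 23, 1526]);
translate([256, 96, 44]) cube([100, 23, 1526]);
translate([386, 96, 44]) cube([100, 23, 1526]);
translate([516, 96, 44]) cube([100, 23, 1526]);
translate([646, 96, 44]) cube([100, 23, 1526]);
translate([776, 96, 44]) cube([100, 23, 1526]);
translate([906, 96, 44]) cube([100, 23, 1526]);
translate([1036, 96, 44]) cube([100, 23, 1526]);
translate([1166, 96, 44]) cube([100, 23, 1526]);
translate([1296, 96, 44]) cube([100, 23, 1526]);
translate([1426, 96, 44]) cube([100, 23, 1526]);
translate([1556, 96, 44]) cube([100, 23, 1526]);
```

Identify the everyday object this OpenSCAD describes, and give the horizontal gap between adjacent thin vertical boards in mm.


A fence section. The picket gap is 30 mm.

Two posts, two rails, 12 pickets — a fence section. Span 1594 mm holds 12 pickets of 100 mm with 13 equal gaps: ⌊(1594 − 12·100) / 13⌋ = 30 mm.


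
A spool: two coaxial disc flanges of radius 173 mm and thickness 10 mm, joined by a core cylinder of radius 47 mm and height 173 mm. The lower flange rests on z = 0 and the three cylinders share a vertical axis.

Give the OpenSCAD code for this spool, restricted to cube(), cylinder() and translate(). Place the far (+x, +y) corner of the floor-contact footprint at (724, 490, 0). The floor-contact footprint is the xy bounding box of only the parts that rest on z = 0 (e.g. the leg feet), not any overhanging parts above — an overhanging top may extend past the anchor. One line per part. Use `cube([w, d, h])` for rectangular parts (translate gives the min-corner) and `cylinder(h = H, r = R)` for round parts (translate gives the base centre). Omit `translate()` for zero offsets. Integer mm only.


translate([551, 317, 0]) cylinder(h = 10, r = 173);
translate([551, 317, 10]) cylinder(h = 173, r = 47);
translate([551, 317, 183]) cylinder(h = 10, r = 173);
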